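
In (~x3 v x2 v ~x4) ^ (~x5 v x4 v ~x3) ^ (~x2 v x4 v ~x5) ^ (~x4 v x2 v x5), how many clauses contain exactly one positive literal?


A definite clause has exactly one positive literal.
Clause 1: 1 positive -> definite
Clause 2: 1 positive -> definite
Clause 3: 1 positive -> definite
Clause 4: 2 positive -> not definite
Definite clause count = 3.

3


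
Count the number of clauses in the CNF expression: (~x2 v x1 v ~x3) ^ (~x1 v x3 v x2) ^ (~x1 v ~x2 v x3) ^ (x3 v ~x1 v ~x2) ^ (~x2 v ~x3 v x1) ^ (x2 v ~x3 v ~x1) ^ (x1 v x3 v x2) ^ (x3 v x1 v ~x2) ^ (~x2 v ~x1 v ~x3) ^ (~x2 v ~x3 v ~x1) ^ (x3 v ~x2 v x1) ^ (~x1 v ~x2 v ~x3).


Each group enclosed in parentheses joined by ^ is one clause.
Counting the conjuncts: 12 clauses.

12


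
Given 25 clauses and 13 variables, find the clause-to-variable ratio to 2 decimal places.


Clause-to-variable ratio = clauses / variables.
25 / 13 = 1.92.

1.92


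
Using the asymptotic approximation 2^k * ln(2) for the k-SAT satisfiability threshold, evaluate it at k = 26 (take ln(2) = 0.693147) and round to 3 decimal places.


Using the asymptotic formula: threshold ~ 2^k * ln(2).
2^26 = 67108864.
67108864 * 0.693147 = 46516307.755.

46516307.755


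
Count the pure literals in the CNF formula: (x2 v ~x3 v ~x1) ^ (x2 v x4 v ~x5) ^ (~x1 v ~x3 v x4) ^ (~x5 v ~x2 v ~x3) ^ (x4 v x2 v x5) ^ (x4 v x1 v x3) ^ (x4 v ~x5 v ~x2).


A pure literal appears in only one polarity across all clauses.
Pure literals: x4 (positive only).
Count = 1.

1


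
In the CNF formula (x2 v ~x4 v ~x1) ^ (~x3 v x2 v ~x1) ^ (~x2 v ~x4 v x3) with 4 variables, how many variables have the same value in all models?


Find all satisfying assignments: 11 model(s).
Check which variables have the same value in every model.
No variable is fixed across all models.
Backbone size = 0.

0


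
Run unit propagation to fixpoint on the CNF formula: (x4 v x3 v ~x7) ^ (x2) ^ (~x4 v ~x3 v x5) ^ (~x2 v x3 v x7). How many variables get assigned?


Unit propagation repeatedly assigns the literal in any unit clause, then simplifies.
Assignments in order: x2 = T.
No further unit clauses remain.
Total variables assigned = 1.

1


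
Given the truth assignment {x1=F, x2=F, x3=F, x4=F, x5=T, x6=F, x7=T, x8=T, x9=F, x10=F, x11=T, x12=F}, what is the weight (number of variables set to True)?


The weight is the number of variables assigned True.
True variables: x5, x7, x8, x11.
Weight = 4.

4


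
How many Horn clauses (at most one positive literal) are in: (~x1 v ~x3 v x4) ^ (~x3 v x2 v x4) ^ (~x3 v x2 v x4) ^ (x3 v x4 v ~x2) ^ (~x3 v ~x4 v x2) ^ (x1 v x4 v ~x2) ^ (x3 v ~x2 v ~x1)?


A Horn clause has at most one positive literal.
Clause 1: 1 positive lit(s) -> Horn
Clause 2: 2 positive lit(s) -> not Horn
Clause 3: 2 positive lit(s) -> not Horn
Clause 4: 2 positive lit(s) -> not Horn
Clause 5: 1 positive lit(s) -> Horn
Clause 6: 2 positive lit(s) -> not Horn
Clause 7: 1 positive lit(s) -> Horn
Total Horn clauses = 3.

3


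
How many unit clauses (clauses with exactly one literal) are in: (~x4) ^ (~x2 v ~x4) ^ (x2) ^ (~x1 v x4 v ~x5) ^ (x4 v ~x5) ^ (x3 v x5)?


A unit clause contains exactly one literal.
Unit clauses found: (~x4), (x2).
Count = 2.

2


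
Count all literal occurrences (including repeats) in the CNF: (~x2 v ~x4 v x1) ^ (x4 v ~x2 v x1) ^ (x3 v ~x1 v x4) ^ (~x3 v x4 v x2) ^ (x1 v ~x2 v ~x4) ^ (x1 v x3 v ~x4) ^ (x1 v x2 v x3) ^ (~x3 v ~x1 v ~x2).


Clause lengths: 3, 3, 3, 3, 3, 3, 3, 3.
Sum = 3 + 3 + 3 + 3 + 3 + 3 + 3 + 3 = 24.

24


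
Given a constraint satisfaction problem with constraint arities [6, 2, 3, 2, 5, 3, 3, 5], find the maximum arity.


The arities are: 6, 2, 3, 2, 5, 3, 3, 5.
Scan for the maximum value.
Maximum arity = 6.

6


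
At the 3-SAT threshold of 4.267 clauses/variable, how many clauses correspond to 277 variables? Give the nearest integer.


The 3-SAT phase transition occurs at approximately 4.267 clauses per variable.
m = 4.267 * 277 = 1181.959.
Rounded to nearest integer: 1182.

1182


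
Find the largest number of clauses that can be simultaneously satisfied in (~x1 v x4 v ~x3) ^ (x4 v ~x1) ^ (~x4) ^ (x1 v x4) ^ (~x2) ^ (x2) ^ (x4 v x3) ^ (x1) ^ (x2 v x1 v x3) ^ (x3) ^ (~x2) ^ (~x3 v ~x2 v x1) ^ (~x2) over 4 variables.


Enumerate all 16 truth assignments.
For each, count how many of the 13 clauses are satisfied.
The formula is not fully satisfiable, so the maximum is below 13.
Maximum simultaneously satisfiable clauses = 11.

11


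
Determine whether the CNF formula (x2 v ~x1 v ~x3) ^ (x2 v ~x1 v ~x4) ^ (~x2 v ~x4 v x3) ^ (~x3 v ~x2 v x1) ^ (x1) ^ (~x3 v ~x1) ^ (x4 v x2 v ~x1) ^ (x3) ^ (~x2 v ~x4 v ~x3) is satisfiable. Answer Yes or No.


Check all 16 possible truth assignments.
Number of satisfying assignments found: 0.
The formula is unsatisfiable.

No


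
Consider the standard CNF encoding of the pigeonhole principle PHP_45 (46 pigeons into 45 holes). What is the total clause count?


The PHP encoding has two parts:
1) At-least-one-hole clauses: 46 (one per pigeon, each with 45 literals).
2) At-most-one-pigeon-per-hole clauses: 45 holes * C(46,2) = 45 * 1035 = 46575.
Total clauses = 46 + 46575 = 46621.

46621


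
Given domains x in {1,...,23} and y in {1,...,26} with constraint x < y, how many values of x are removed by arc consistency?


For the constraint x < y, x needs a supporting value in y's domain.
x can be at most 25 (one less than y's maximum).
Valid x values from domain: 23 out of 23.
Pruned = 23 - 23 = 0.

0


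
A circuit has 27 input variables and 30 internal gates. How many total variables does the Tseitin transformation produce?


The Tseitin transformation introduces one auxiliary variable per gate.
Total variables = inputs + gates = 27 + 30 = 57.

57


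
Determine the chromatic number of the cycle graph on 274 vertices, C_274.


A cycle on an even number of vertices is bipartite: alternate two colors around the cycle.
Since 274 is even, two colors suffice, and at least two are needed because the graph has edges.
Chromatic number = 2.

2


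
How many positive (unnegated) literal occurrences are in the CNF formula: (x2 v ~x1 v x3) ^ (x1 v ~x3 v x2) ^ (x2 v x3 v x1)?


Scan each clause for unnegated literals.
Clause 1: 2 positive; Clause 2: 2 positive; Clause 3: 3 positive.
Total positive literal occurrences = 7.

7


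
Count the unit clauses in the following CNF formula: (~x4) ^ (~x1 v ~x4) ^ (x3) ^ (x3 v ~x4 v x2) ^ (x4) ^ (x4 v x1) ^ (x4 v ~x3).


A unit clause contains exactly one literal.
Unit clauses found: (~x4), (x3), (x4).
Count = 3.

3


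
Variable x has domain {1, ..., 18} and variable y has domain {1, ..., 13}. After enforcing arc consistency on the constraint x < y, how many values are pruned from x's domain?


For the constraint x < y, x needs a supporting value in y's domain.
x can be at most 12 (one less than y's maximum).
Valid x values from domain: 12 out of 18.
Pruned = 18 - 12 = 6.

6


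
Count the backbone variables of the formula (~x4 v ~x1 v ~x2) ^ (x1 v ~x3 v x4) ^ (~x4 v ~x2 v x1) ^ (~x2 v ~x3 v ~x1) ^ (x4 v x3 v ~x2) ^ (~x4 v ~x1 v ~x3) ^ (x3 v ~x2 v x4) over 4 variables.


Find all satisfying assignments: 6 model(s).
Check which variables have the same value in every model.
Fixed variables: x2=F.
Backbone size = 1.

1


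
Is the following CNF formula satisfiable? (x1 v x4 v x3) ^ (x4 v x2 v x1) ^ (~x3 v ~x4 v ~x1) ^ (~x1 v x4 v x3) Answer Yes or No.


Check all 16 possible truth assignments.
Number of satisfying assignments found: 9.
The formula is satisfiable.

Yes


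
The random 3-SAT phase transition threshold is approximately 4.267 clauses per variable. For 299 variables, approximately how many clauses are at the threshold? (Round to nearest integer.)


The 3-SAT phase transition occurs at approximately 4.267 clauses per variable.
m = 4.267 * 299 = 1275.833.
Rounded to nearest integer: 1276.

1276


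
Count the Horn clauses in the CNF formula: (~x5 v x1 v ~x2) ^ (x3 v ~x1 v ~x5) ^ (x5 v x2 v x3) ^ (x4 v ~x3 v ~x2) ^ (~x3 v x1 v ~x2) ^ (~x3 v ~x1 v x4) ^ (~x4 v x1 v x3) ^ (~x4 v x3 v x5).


A Horn clause has at most one positive literal.
Clause 1: 1 positive lit(s) -> Horn
Clause 2: 1 positive lit(s) -> Horn
Clause 3: 3 positive lit(s) -> not Horn
Clause 4: 1 positive lit(s) -> Horn
Clause 5: 1 positive lit(s) -> Horn
Clause 6: 1 positive lit(s) -> Horn
Clause 7: 2 positive lit(s) -> not Horn
Clause 8: 2 positive lit(s) -> not Horn
Total Horn clauses = 5.

5


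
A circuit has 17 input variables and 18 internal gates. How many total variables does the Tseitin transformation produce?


The Tseitin transformation introduces one auxiliary variable per gate.
Total variables = inputs + gates = 17 + 18 = 35.

35


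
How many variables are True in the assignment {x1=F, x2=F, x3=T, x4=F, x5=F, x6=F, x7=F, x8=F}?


The weight is the number of variables assigned True.
True variables: x3.
Weight = 1.

1


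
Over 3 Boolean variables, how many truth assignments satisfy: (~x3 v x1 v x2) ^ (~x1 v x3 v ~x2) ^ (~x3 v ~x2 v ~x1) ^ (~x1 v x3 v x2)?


Enumerate all 8 truth assignments over 3 variables.
Test each against every clause.
Satisfying assignments found: 4.

4


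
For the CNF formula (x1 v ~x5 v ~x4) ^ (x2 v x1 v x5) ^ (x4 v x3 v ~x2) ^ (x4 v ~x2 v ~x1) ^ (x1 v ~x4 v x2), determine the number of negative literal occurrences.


Scan each clause for negated literals.
Clause 1: 2 negative; Clause 2: 0 negative; Clause 3: 1 negative; Clause 4: 2 negative; Clause 5: 1 negative.
Total negative literal occurrences = 6.

6


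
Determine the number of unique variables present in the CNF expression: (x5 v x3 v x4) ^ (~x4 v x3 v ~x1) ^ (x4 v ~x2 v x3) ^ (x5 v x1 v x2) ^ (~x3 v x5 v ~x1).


Identify each distinct variable in the formula.
Variables found: x1, x2, x3, x4, x5.
Total distinct variables = 5.

5


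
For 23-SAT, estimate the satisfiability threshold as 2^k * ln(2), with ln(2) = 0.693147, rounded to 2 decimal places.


Using the asymptotic formula: threshold ~ 2^k * ln(2).
2^23 = 8388608.
8388608 * 0.693147 = 5814538.47.

5814538.47


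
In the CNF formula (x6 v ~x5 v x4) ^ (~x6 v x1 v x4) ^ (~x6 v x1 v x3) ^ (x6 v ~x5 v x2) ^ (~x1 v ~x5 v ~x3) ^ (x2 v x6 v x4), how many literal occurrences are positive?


Scan each clause for unnegated literals.
Clause 1: 2 positive; Clause 2: 2 positive; Clause 3: 2 positive; Clause 4: 2 positive; Clause 5: 0 positive; Clause 6: 3 positive.
Total positive literal occurrences = 11.

11


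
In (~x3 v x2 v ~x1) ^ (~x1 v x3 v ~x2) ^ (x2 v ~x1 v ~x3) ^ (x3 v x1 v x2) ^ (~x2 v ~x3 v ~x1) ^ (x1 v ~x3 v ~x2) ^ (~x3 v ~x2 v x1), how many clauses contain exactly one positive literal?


A definite clause has exactly one positive literal.
Clause 1: 1 positive -> definite
Clause 2: 1 positive -> definite
Clause 3: 1 positive -> definite
Clause 4: 3 positive -> not definite
Clause 5: 0 positive -> not definite
Clause 6: 1 positive -> definite
Clause 7: 1 positive -> definite
Definite clause count = 5.

5


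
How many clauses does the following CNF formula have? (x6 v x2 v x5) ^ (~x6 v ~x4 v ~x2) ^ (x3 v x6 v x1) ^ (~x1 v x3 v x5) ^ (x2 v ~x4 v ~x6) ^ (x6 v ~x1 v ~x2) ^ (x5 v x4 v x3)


Each group enclosed in parentheses joined by ^ is one clause.
Counting the conjuncts: 7 clauses.

7


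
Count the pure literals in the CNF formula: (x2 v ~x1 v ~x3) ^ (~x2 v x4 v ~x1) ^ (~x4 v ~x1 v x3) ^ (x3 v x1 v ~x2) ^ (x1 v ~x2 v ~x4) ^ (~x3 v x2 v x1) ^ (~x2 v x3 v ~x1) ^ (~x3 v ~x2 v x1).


A pure literal appears in only one polarity across all clauses.
No pure literals found.
Count = 0.

0


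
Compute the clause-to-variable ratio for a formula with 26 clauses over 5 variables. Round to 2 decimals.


Clause-to-variable ratio = clauses / variables.
26 / 5 = 5.2.

5.2


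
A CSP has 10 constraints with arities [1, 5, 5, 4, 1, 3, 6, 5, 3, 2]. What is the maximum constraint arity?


The arities are: 1, 5, 5, 4, 1, 3, 6, 5, 3, 2.
Scan for the maximum value.
Maximum arity = 6.

6


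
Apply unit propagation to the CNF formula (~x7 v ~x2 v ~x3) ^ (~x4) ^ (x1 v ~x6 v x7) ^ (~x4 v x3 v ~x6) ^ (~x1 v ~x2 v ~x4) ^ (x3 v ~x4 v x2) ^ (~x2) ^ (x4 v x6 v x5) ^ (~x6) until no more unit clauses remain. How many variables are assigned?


Unit propagation repeatedly assigns the literal in any unit clause, then simplifies.
Assignments in order: x4 = F, x2 = F, x6 = F, x5 = T.
No further unit clauses remain.
Total variables assigned = 4.

4


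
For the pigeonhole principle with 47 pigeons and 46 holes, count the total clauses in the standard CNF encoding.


The PHP encoding has two parts:
1) At-least-one-hole clauses: 47 (one per pigeon, each with 46 literals).
2) At-most-one-pigeon-per-hole clauses: 46 holes * C(47,2) = 46 * 1081 = 49726.
Total clauses = 47 + 49726 = 49773.

49773


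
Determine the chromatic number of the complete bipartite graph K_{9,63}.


K_{9,63} is bipartite by definition: the two parts are independent sets, with every edge crossing between them.
Color all vertices in one part with color 1 and all vertices in the other part with color 2.
Since the graph has at least one edge, one color does not suffice.
Chromatic number = 2.

2


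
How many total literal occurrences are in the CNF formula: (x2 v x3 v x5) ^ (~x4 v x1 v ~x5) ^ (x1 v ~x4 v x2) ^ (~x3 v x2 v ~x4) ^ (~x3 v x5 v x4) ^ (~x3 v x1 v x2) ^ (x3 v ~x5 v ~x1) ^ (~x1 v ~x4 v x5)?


Clause lengths: 3, 3, 3, 3, 3, 3, 3, 3.
Sum = 3 + 3 + 3 + 3 + 3 + 3 + 3 + 3 = 24.

24


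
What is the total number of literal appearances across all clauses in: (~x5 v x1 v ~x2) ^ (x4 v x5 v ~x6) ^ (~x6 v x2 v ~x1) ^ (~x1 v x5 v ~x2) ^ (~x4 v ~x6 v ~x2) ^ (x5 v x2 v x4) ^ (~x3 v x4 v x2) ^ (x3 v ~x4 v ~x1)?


Clause lengths: 3, 3, 3, 3, 3, 3, 3, 3.
Sum = 3 + 3 + 3 + 3 + 3 + 3 + 3 + 3 = 24.

24


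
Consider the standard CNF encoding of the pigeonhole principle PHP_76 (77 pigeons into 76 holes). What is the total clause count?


The PHP encoding has two parts:
1) At-least-one-hole clauses: 77 (one per pigeon, each with 76 literals).
2) At-most-one-pigeon-per-hole clauses: 76 holes * C(77,2) = 76 * 2926 = 222376.
Total clauses = 77 + 222376 = 222453.

222453


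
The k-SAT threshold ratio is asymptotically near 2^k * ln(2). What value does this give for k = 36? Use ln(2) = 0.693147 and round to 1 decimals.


Using the asymptotic formula: threshold ~ 2^k * ln(2).
2^36 = 68719476736.
68719476736 * 0.693147 = 47632699141.1.

47632699141.1


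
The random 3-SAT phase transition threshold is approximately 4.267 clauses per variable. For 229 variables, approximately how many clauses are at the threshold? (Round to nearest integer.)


The 3-SAT phase transition occurs at approximately 4.267 clauses per variable.
m = 4.267 * 229 = 977.143.
Rounded to nearest integer: 977.

977


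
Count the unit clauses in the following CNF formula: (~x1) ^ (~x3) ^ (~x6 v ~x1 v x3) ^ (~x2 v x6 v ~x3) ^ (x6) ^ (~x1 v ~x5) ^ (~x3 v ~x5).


A unit clause contains exactly one literal.
Unit clauses found: (~x1), (~x3), (x6).
Count = 3.

3


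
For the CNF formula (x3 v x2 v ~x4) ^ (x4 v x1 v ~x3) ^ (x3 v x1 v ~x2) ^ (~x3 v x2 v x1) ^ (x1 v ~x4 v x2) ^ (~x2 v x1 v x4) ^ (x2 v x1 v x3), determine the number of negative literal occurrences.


Scan each clause for negated literals.
Clause 1: 1 negative; Clause 2: 1 negative; Clause 3: 1 negative; Clause 4: 1 negative; Clause 5: 1 negative; Clause 6: 1 negative; Clause 7: 0 negative.
Total negative literal occurrences = 6.

6


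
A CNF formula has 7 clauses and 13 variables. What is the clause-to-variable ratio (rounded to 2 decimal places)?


Clause-to-variable ratio = clauses / variables.
7 / 13 = 0.54.

0.54


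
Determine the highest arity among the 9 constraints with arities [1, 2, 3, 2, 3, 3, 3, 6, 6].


The arities are: 1, 2, 3, 2, 3, 3, 3, 6, 6.
Scan for the maximum value.
Maximum arity = 6.

6


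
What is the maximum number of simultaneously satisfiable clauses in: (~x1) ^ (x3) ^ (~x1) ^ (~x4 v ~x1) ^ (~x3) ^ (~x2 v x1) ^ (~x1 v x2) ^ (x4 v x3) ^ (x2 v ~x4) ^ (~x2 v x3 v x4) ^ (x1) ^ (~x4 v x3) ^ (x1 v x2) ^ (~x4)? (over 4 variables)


Enumerate all 16 truth assignments.
For each, count how many of the 14 clauses are satisfied.
The formula is not fully satisfiable, so the maximum is below 14.
Maximum simultaneously satisfiable clauses = 11.

11


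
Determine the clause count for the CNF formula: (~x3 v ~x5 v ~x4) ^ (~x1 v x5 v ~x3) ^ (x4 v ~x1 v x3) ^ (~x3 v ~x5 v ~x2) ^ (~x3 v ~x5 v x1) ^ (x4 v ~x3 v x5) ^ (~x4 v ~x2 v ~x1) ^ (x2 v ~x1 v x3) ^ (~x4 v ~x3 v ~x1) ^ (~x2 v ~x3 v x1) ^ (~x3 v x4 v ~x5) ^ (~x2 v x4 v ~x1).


Each group enclosed in parentheses joined by ^ is one clause.
Counting the conjuncts: 12 clauses.

12


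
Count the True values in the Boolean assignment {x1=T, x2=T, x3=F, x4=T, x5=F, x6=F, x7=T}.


The weight is the number of variables assigned True.
True variables: x1, x2, x4, x7.
Weight = 4.

4


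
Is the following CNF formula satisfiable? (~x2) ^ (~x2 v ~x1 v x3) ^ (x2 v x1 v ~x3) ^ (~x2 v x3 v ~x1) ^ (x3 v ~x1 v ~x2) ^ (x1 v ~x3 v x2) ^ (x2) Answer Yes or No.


Check all 8 possible truth assignments.
Number of satisfying assignments found: 0.
The formula is unsatisfiable.

No


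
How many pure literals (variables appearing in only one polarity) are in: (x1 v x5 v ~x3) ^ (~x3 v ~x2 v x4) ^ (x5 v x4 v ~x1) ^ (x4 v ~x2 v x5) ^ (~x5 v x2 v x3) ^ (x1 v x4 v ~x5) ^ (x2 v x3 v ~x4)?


A pure literal appears in only one polarity across all clauses.
No pure literals found.
Count = 0.

0


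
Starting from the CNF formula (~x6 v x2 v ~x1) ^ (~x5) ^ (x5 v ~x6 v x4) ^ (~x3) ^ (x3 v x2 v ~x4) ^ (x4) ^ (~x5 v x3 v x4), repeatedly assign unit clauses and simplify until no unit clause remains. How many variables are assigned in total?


Unit propagation repeatedly assigns the literal in any unit clause, then simplifies.
Assignments in order: x5 = F, x3 = F, x4 = T, x2 = T.
No further unit clauses remain.
Total variables assigned = 4.

4


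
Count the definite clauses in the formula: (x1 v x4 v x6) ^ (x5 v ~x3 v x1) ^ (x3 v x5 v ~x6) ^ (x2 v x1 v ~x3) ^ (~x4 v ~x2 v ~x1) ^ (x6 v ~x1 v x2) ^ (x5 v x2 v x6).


A definite clause has exactly one positive literal.
Clause 1: 3 positive -> not definite
Clause 2: 2 positive -> not definite
Clause 3: 2 positive -> not definite
Clause 4: 2 positive -> not definite
Clause 5: 0 positive -> not definite
Clause 6: 2 positive -> not definite
Clause 7: 3 positive -> not definite
Definite clause count = 0.

0


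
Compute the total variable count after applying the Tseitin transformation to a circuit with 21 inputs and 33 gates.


The Tseitin transformation introduces one auxiliary variable per gate.
Total variables = inputs + gates = 21 + 33 = 54.

54


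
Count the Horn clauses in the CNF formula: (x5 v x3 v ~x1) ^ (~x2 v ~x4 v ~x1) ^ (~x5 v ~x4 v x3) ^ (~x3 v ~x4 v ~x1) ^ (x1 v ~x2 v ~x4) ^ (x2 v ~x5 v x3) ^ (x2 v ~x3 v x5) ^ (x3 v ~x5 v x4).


A Horn clause has at most one positive literal.
Clause 1: 2 positive lit(s) -> not Horn
Clause 2: 0 positive lit(s) -> Horn
Clause 3: 1 positive lit(s) -> Horn
Clause 4: 0 positive lit(s) -> Horn
Clause 5: 1 positive lit(s) -> Horn
Clause 6: 2 positive lit(s) -> not Horn
Clause 7: 2 positive lit(s) -> not Horn
Clause 8: 2 positive lit(s) -> not Horn
Total Horn clauses = 4.

4


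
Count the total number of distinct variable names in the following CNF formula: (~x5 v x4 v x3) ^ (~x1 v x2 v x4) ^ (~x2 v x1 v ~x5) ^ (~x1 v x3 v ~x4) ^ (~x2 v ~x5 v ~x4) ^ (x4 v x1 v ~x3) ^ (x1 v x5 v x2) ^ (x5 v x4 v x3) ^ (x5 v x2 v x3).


Identify each distinct variable in the formula.
Variables found: x1, x2, x3, x4, x5.
Total distinct variables = 5.

5


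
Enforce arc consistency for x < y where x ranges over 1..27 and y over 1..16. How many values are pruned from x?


For the constraint x < y, x needs a supporting value in y's domain.
x can be at most 15 (one less than y's maximum).
Valid x values from domain: 15 out of 27.
Pruned = 27 - 15 = 12.

12


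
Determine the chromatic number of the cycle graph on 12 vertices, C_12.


A cycle on an even number of vertices is bipartite: alternate two colors around the cycle.
Since 12 is even, two colors suffice, and at least two are needed because the graph has edges.
Chromatic number = 2.

2


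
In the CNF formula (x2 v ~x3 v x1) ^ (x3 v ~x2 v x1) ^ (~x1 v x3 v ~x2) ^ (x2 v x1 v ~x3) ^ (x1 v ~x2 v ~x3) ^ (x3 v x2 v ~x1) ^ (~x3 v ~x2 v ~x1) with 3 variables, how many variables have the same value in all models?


Find all satisfying assignments: 2 model(s).
Check which variables have the same value in every model.
Fixed variables: x2=F.
Backbone size = 1.

1


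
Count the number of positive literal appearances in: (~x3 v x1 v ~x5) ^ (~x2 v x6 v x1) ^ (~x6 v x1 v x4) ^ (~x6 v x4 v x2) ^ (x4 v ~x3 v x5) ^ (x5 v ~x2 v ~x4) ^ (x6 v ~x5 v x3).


Scan each clause for unnegated literals.
Clause 1: 1 positive; Clause 2: 2 positive; Clause 3: 2 positive; Clause 4: 2 positive; Clause 5: 2 positive; Clause 6: 1 positive; Clause 7: 2 positive.
Total positive literal occurrences = 12.

12


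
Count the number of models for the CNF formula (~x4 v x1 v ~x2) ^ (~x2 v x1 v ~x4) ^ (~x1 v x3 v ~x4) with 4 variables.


Enumerate all 16 truth assignments over 4 variables.
Test each against every clause.
Satisfying assignments found: 12.

12


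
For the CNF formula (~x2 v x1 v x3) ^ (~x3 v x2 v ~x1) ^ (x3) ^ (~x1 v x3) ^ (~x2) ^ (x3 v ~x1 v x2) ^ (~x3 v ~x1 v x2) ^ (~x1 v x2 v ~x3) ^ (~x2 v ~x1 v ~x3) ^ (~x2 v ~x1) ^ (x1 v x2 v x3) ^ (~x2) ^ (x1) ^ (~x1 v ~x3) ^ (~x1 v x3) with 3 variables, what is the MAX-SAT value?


Enumerate all 8 truth assignments.
For each, count how many of the 15 clauses are satisfied.
The formula is not fully satisfiable, so the maximum is below 15.
Maximum simultaneously satisfiable clauses = 14.

14


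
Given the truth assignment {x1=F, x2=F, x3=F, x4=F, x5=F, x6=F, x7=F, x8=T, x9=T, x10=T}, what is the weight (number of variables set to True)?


The weight is the number of variables assigned True.
True variables: x8, x9, x10.
Weight = 3.

3


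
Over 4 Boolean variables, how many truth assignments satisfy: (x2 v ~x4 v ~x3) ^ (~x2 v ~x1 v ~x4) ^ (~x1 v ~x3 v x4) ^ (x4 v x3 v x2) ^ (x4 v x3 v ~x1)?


Enumerate all 16 truth assignments over 4 variables.
Test each against every clause.
Satisfying assignments found: 7.

7


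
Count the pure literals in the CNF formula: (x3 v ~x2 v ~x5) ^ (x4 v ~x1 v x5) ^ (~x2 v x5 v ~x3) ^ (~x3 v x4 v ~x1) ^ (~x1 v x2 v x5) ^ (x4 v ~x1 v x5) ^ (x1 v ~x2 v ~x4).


A pure literal appears in only one polarity across all clauses.
No pure literals found.
Count = 0.

0


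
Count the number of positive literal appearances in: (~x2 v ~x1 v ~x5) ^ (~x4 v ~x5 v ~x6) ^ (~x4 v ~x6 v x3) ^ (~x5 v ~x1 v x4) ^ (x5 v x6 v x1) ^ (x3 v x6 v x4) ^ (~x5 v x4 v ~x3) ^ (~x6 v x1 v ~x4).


Scan each clause for unnegated literals.
Clause 1: 0 positive; Clause 2: 0 positive; Clause 3: 1 positive; Clause 4: 1 positive; Clause 5: 3 positive; Clause 6: 3 positive; Clause 7: 1 positive; Clause 8: 1 positive.
Total positive literal occurrences = 10.

10


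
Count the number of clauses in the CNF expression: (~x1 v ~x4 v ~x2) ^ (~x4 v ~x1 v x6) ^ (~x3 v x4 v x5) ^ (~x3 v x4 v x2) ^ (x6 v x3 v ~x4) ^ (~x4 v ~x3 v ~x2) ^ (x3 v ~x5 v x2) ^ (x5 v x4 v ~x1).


Each group enclosed in parentheses joined by ^ is one clause.
Counting the conjuncts: 8 clauses.

8


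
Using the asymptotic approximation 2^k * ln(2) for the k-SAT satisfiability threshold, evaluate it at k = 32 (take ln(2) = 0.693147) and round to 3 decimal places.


Using the asymptotic formula: threshold ~ 2^k * ln(2).
2^32 = 4294967296.
4294967296 * 0.693147 = 2977043696.321.

2977043696.321


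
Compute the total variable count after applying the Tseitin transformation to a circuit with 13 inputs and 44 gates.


The Tseitin transformation introduces one auxiliary variable per gate.
Total variables = inputs + gates = 13 + 44 = 57.

57


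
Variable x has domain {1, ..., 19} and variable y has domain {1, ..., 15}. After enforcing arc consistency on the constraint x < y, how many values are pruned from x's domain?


For the constraint x < y, x needs a supporting value in y's domain.
x can be at most 14 (one less than y's maximum).
Valid x values from domain: 14 out of 19.
Pruned = 19 - 14 = 5.

5


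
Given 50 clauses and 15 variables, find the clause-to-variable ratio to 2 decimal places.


Clause-to-variable ratio = clauses / variables.
50 / 15 = 3.33.

3.33


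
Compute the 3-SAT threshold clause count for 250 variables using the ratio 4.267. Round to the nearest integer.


The 3-SAT phase transition occurs at approximately 4.267 clauses per variable.
m = 4.267 * 250 = 1066.75.
Rounded to nearest integer: 1067.

1067


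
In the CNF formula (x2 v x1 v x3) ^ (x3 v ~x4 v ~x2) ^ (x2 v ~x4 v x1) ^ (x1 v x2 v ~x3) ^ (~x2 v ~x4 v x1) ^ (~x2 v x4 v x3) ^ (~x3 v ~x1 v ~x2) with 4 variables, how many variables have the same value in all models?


Find all satisfying assignments: 5 model(s).
Check which variables have the same value in every model.
No variable is fixed across all models.
Backbone size = 0.

0


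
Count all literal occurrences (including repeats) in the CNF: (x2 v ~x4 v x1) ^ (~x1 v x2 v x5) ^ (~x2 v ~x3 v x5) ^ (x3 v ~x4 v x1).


Clause lengths: 3, 3, 3, 3.
Sum = 3 + 3 + 3 + 3 = 12.

12


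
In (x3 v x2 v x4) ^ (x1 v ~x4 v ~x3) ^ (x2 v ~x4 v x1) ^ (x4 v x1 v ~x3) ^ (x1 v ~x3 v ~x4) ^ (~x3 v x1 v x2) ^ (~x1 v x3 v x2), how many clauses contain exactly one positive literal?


A definite clause has exactly one positive literal.
Clause 1: 3 positive -> not definite
Clause 2: 1 positive -> definite
Clause 3: 2 positive -> not definite
Clause 4: 2 positive -> not definite
Clause 5: 1 positive -> definite
Clause 6: 2 positive -> not definite
Clause 7: 2 positive -> not definite
Definite clause count = 2.

2


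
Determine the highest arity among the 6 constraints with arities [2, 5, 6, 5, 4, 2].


The arities are: 2, 5, 6, 5, 4, 2.
Scan for the maximum value.
Maximum arity = 6.

6


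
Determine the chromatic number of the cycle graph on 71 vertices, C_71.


An odd cycle cannot be 2-colored: alternating two colors around the cycle returns to the start with a conflict.
Since 71 is odd, three colors are required (and three suffice).
Chromatic number = 3.

3


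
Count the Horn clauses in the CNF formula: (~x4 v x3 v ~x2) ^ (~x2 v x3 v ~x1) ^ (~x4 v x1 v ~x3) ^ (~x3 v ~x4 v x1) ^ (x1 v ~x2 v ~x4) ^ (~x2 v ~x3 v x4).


A Horn clause has at most one positive literal.
Clause 1: 1 positive lit(s) -> Horn
Clause 2: 1 positive lit(s) -> Horn
Clause 3: 1 positive lit(s) -> Horn
Clause 4: 1 positive lit(s) -> Horn
Clause 5: 1 positive lit(s) -> Horn
Clause 6: 1 positive lit(s) -> Horn
Total Horn clauses = 6.

6


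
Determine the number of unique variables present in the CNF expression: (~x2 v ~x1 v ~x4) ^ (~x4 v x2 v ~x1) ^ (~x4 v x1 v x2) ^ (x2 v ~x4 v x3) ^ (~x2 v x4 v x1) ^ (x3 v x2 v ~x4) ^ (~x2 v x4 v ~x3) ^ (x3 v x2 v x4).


Identify each distinct variable in the formula.
Variables found: x1, x2, x3, x4.
Total distinct variables = 4.

4


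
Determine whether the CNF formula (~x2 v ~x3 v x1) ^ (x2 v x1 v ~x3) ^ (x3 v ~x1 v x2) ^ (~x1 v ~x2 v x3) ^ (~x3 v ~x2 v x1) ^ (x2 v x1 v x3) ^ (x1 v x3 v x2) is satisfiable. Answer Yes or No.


Check all 8 possible truth assignments.
Number of satisfying assignments found: 3.
The formula is satisfiable.

Yes


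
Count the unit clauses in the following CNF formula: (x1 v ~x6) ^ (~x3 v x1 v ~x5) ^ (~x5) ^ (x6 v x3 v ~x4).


A unit clause contains exactly one literal.
Unit clauses found: (~x5).
Count = 1.

1


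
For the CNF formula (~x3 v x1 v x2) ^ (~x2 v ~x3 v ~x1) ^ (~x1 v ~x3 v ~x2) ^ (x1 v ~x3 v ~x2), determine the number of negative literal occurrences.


Scan each clause for negated literals.
Clause 1: 1 negative; Clause 2: 3 negative; Clause 3: 3 negative; Clause 4: 2 negative.
Total negative literal occurrences = 9.

9


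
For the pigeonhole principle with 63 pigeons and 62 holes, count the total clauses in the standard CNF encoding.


The PHP encoding has two parts:
1) At-least-one-hole clauses: 63 (one per pigeon, each with 62 literals).
2) At-most-one-pigeon-per-hole clauses: 62 holes * C(63,2) = 62 * 1953 = 121086.
Total clauses = 63 + 121086 = 121149.

121149


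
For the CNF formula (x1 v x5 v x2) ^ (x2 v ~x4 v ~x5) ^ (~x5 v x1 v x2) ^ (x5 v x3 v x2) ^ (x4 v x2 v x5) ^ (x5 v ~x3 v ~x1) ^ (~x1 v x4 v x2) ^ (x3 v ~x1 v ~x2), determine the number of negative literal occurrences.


Scan each clause for negated literals.
Clause 1: 0 negative; Clause 2: 2 negative; Clause 3: 1 negative; Clause 4: 0 negative; Clause 5: 0 negative; Clause 6: 2 negative; Clause 7: 1 negative; Clause 8: 2 negative.
Total negative literal occurrences = 8.

8


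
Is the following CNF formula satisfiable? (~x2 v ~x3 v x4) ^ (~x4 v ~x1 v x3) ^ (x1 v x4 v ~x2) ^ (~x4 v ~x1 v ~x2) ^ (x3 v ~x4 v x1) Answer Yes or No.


Check all 16 possible truth assignments.
Number of satisfying assignments found: 8.
The formula is satisfiable.

Yes


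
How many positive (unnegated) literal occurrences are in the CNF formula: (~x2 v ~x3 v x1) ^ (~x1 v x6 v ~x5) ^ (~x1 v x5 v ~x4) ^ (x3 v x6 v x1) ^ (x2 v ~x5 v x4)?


Scan each clause for unnegated literals.
Clause 1: 1 positive; Clause 2: 1 positive; Clause 3: 1 positive; Clause 4: 3 positive; Clause 5: 2 positive.
Total positive literal occurrences = 8.

8


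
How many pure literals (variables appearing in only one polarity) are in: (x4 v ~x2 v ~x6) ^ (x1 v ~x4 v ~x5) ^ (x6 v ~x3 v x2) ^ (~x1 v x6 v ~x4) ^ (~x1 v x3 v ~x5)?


A pure literal appears in only one polarity across all clauses.
Pure literals: x5 (negative only).
Count = 1.

1


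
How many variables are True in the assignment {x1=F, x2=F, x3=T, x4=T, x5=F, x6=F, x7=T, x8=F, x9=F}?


The weight is the number of variables assigned True.
True variables: x3, x4, x7.
Weight = 3.

3


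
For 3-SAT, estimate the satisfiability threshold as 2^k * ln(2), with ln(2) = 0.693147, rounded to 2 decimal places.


Using the asymptotic formula: threshold ~ 2^k * ln(2).
2^3 = 8.
8 * 0.693147 = 5.55.

5.55


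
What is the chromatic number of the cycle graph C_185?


An odd cycle cannot be 2-colored: alternating two colors around the cycle returns to the start with a conflict.
Since 185 is odd, three colors are required (and three suffice).
Chromatic number = 3.

3


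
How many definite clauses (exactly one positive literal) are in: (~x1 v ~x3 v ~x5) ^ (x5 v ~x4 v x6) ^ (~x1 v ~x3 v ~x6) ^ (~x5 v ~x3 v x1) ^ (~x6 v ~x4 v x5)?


A definite clause has exactly one positive literal.
Clause 1: 0 positive -> not definite
Clause 2: 2 positive -> not definite
Clause 3: 0 positive -> not definite
Clause 4: 1 positive -> definite
Clause 5: 1 positive -> definite
Definite clause count = 2.

2


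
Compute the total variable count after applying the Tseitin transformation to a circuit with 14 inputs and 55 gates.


The Tseitin transformation introduces one auxiliary variable per gate.
Total variables = inputs + gates = 14 + 55 = 69.

69


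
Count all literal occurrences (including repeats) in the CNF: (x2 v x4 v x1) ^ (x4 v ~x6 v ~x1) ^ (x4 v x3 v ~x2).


Clause lengths: 3, 3, 3.
Sum = 3 + 3 + 3 = 9.

9


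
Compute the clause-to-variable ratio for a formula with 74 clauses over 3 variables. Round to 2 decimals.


Clause-to-variable ratio = clauses / variables.
74 / 3 = 24.67.

24.67


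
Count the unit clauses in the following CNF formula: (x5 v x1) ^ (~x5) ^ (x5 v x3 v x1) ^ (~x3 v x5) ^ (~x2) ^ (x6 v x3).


A unit clause contains exactly one literal.
Unit clauses found: (~x5), (~x2).
Count = 2.

2


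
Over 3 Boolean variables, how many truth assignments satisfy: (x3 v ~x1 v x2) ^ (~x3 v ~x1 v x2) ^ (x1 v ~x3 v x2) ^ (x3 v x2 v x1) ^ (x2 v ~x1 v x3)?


Enumerate all 8 truth assignments over 3 variables.
Test each against every clause.
Satisfying assignments found: 4.

4


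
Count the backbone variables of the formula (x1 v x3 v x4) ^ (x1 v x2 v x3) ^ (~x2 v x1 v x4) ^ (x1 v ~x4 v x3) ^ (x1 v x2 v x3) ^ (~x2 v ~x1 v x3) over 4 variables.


Find all satisfying assignments: 9 model(s).
Check which variables have the same value in every model.
No variable is fixed across all models.
Backbone size = 0.

0


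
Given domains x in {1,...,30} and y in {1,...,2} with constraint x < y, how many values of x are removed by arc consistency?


For the constraint x < y, x needs a supporting value in y's domain.
x can be at most 1 (one less than y's maximum).
Valid x values from domain: 1 out of 30.
Pruned = 30 - 1 = 29.

29


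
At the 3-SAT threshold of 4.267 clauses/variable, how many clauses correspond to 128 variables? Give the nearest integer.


The 3-SAT phase transition occurs at approximately 4.267 clauses per variable.
m = 4.267 * 128 = 546.176.
Rounded to nearest integer: 546.

546


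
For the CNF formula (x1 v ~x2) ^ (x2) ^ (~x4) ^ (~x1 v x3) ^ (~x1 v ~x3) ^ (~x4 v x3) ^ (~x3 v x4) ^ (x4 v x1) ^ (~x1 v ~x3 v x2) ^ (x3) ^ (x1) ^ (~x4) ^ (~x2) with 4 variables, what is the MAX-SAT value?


Enumerate all 16 truth assignments.
For each, count how many of the 13 clauses are satisfied.
The formula is not fully satisfiable, so the maximum is below 13.
Maximum simultaneously satisfiable clauses = 10.

10


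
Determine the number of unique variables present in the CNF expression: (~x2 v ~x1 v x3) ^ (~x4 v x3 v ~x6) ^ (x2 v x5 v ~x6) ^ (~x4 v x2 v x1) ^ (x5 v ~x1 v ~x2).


Identify each distinct variable in the formula.
Variables found: x1, x2, x3, x4, x5, x6.
Total distinct variables = 6.

6


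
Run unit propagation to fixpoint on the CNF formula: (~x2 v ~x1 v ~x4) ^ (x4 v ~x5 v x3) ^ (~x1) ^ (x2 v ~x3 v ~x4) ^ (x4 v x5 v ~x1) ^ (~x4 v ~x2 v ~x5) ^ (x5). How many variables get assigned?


Unit propagation repeatedly assigns the literal in any unit clause, then simplifies.
Assignments in order: x1 = F, x5 = T.
No further unit clauses remain.
Total variables assigned = 2.

2


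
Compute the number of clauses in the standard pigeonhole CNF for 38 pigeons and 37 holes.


The PHP encoding has two parts:
1) At-least-one-hole clauses: 38 (one per pigeon, each with 37 literals).
2) At-most-one-pigeon-per-hole clauses: 37 holes * C(38,2) = 37 * 703 = 26011.
Total clauses = 38 + 26011 = 26049.

26049


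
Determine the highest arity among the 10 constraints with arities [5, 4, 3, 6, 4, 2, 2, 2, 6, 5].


The arities are: 5, 4, 3, 6, 4, 2, 2, 2, 6, 5.
Scan for the maximum value.
Maximum arity = 6.

6


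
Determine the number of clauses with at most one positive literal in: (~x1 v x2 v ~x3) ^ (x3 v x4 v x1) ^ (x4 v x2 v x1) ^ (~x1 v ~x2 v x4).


A Horn clause has at most one positive literal.
Clause 1: 1 positive lit(s) -> Horn
Clause 2: 3 positive lit(s) -> not Horn
Clause 3: 3 positive lit(s) -> not Horn
Clause 4: 1 positive lit(s) -> Horn
Total Horn clauses = 2.

2


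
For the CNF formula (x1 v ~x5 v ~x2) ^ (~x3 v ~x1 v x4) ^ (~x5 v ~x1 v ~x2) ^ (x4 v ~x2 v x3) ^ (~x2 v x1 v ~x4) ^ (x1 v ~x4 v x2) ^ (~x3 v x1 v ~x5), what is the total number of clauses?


Each group enclosed in parentheses joined by ^ is one clause.
Counting the conjuncts: 7 clauses.

7


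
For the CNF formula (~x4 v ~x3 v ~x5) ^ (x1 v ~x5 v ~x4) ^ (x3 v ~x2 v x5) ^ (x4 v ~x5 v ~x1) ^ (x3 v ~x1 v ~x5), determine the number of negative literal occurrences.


Scan each clause for negated literals.
Clause 1: 3 negative; Clause 2: 2 negative; Clause 3: 1 negative; Clause 4: 2 negative; Clause 5: 2 negative.
Total negative literal occurrences = 10.

10


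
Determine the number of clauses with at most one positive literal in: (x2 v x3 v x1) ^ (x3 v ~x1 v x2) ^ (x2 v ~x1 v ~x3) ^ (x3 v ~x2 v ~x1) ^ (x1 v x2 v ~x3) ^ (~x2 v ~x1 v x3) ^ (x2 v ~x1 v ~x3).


A Horn clause has at most one positive literal.
Clause 1: 3 positive lit(s) -> not Horn
Clause 2: 2 positive lit(s) -> not Horn
Clause 3: 1 positive lit(s) -> Horn
Clause 4: 1 positive lit(s) -> Horn
Clause 5: 2 positive lit(s) -> not Horn
Clause 6: 1 positive lit(s) -> Horn
Clause 7: 1 positive lit(s) -> Horn
Total Horn clauses = 4.

4


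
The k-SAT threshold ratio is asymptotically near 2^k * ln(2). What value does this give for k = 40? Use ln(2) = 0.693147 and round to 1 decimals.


Using the asymptotic formula: threshold ~ 2^k * ln(2).
2^40 = 1099511627776.
1099511627776 * 0.693147 = 762123186258.1.

762123186258.1


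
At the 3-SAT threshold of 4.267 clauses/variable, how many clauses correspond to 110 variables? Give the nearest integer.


The 3-SAT phase transition occurs at approximately 4.267 clauses per variable.
m = 4.267 * 110 = 469.37.
Rounded to nearest integer: 469.

469


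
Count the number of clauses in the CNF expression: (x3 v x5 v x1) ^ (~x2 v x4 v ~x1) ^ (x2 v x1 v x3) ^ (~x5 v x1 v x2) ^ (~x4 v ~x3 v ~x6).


Each group enclosed in parentheses joined by ^ is one clause.
Counting the conjuncts: 5 clauses.

5


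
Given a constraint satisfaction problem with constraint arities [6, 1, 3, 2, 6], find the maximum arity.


The arities are: 6, 1, 3, 2, 6.
Scan for the maximum value.
Maximum arity = 6.

6


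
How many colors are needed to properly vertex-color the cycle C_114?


A cycle on an even number of vertices is bipartite: alternate two colors around the cycle.
Since 114 is even, two colors suffice, and at least two are needed because the graph has edges.
Chromatic number = 2.

2


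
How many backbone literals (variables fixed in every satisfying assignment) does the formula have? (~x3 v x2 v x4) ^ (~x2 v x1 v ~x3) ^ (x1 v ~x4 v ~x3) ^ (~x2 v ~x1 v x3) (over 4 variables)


Find all satisfying assignments: 9 model(s).
Check which variables have the same value in every model.
No variable is fixed across all models.
Backbone size = 0.

0


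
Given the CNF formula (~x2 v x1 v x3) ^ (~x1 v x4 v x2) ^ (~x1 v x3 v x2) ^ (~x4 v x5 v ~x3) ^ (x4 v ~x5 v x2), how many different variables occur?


Identify each distinct variable in the formula.
Variables found: x1, x2, x3, x4, x5.
Total distinct variables = 5.

5


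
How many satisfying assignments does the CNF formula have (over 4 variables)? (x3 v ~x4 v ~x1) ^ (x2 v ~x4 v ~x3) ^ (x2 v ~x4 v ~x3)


Enumerate all 16 truth assignments over 4 variables.
Test each against every clause.
Satisfying assignments found: 12.

12


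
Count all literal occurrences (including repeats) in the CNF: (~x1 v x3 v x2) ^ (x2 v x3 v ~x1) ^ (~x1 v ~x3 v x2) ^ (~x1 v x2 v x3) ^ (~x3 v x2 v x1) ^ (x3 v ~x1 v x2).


Clause lengths: 3, 3, 3, 3, 3, 3.
Sum = 3 + 3 + 3 + 3 + 3 + 3 = 18.

18


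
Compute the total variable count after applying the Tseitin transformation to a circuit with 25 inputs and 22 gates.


The Tseitin transformation introduces one auxiliary variable per gate.
Total variables = inputs + gates = 25 + 22 = 47.

47


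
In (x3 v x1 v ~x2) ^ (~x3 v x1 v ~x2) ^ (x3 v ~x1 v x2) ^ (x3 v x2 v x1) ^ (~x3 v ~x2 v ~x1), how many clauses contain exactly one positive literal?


A definite clause has exactly one positive literal.
Clause 1: 2 positive -> not definite
Clause 2: 1 positive -> definite
Clause 3: 2 positive -> not definite
Clause 4: 3 positive -> not definite
Clause 5: 0 positive -> not definite
Definite clause count = 1.

1


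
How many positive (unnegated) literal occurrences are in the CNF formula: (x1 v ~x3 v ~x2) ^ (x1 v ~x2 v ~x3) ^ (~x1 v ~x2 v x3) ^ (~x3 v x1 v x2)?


Scan each clause for unnegated literals.
Clause 1: 1 positive; Clause 2: 1 positive; Clause 3: 1 positive; Clause 4: 2 positive.
Total positive literal occurrences = 5.

5
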